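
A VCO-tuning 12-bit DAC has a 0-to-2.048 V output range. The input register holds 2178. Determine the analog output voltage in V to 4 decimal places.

LSB = 2.048 V / 2^12 = 0.500 mV.
V_out = 0 + 2178 × 0.0005 V = 1.089 V.

1.0890 V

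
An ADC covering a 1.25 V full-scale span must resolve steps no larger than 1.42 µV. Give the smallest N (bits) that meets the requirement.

Number of steps required ≥ 1.25 V / 1.42 µV = 880281.69.
Need 2^N ≥ 880281.69; 2^19 = 524288, 2^20 = 1048576.
Minimum N = 20.

20 bits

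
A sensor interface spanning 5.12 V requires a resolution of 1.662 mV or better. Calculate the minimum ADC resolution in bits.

Number of steps required ≥ 5.12 V / 1.662 mV = 3080.63.
Need 2^N ≥ 3080.63; 2^11 = 2048, 2^12 = 4096.
Minimum N = 12.

12 bits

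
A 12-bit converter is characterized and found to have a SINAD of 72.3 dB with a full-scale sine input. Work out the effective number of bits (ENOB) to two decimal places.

ENOB = (SINAD − 1.76) / 6.02 = (72.3 − 1.76)/6.02 = 11.718.

11.72 bits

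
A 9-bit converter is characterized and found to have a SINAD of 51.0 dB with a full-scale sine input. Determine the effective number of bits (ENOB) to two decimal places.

ENOB = (SINAD − 1.76) / 6.02 = (51.0 − 1.76)/6.02 = 8.179.

8.18 bits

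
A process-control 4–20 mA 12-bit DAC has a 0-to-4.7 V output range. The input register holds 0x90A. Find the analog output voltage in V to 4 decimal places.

LSB = 4.7 V / 2^12 = 1.147 mV.
Code 0x90A = 2314 decimal.
V_out = 0 + 2314 × 0.00114746 V = 2.65522 V.

2.6552 V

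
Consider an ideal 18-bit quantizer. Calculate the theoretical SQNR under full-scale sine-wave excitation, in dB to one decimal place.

110.1 dB

SNR ≈ 6.02·N + 1.76 dB = 6.02·18 + 1.76 = 110.12 dB.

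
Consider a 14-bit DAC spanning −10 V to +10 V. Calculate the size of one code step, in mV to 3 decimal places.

1.221 mV

Full-scale span = 20 V.
LSB = 20 / 2^14 = 20 / 16384 = 0.0012207 V = 1.221 mV.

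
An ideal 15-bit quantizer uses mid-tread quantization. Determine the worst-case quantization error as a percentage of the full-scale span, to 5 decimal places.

Rounding → worst-case error = ½ LSB = V_FS/2^16, so 100/65536 = 0.00152588 % of full scale.

0.00153 %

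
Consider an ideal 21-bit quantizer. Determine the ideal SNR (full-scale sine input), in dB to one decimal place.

SNR ≈ 6.02·N + 1.76 dB = 6.02·21 + 1.76 = 128.18 dB.

128.2 dB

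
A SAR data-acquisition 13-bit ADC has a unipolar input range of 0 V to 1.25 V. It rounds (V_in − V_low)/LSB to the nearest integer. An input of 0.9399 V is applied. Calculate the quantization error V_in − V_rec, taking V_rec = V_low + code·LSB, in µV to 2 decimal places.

-41.41 µV

Step size: 1.25 V ÷ 2^13 = 152.59 µV.
Scaled input = 6159.7286 LSBs, so code = 6160.
Reconstructed: 0.93994141 V.
Error = 0.9399 − 0.93994141 = -4.14063e-05 V = -41.41 µV.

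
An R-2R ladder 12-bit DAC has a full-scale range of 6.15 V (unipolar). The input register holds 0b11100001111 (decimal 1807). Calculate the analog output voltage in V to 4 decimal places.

LSB = 6.15 V / 2^12 = 1.501 mV.
Code 0b11100001111 = 1807 decimal.
V_out = 0 + 1807 × 0.00150146 V = 2.71315 V.

2.7131 V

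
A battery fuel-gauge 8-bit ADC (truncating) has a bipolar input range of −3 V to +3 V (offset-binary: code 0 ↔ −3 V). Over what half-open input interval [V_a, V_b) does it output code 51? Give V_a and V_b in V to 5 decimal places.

[-1.80469 V, -1.78125 V)

LSB = 6/2^8 = 23.438 mV.
V_a = V_low + 51·LSB = -1.80469 V; V_b = V_low + 52·LSB = -1.78125 V.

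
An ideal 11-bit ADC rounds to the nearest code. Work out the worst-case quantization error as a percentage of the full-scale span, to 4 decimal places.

Rounding → worst-case error = ½ LSB = V_FS/2^12, so 100/4096 = 0.0244141 % of full scale.

0.0244 %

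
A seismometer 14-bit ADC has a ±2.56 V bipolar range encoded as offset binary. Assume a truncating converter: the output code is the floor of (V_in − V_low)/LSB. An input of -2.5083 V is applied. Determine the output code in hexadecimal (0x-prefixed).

code 0xA5 (decimal 165)

LSB = 5.12 V / 16384 = 312.50 µV.
Input sits at 165.440 steps above V_low.
So the output code is 165.
In hexadecimal (0x-prefixed): 0xA5.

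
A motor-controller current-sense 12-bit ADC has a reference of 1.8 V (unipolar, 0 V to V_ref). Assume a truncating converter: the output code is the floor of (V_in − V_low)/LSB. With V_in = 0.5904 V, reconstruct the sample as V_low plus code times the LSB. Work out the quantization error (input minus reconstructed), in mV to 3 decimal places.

LSB = 1.8/2^12 = 439.45 µV.
(V_in − V_low)/LSB = (0.5904 − 0)/0.000439453 = 1343.4880 → code 1343 (floor).
V_rec = 0 + 1343·0.000439453 = 0.59018555 V.
Error = 0.5904 − 0.59018555 = 0.000214453 V = 0.214 mV.

0.214 mV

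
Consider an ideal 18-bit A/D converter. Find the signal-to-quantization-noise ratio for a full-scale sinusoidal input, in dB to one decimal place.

SNR ≈ 6.02·N + 1.76 dB = 6.02·18 + 1.76 = 110.12 dB.

110.1 dB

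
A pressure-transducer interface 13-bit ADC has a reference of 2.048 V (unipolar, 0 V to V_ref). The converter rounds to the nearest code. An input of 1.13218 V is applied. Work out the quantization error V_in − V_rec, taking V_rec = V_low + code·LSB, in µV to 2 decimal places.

-70.00 µV

LSB = 2.048/2^13 = 250.00 µV.
Scaled input = 4528.7200 LSBs, so code = 4529.
Code 4529 maps back to 0 + 4529×0.00025 V = 1.13225 V.
Error = 1.13218 − 1.13225 = -7e-05 V = -70.00 µV.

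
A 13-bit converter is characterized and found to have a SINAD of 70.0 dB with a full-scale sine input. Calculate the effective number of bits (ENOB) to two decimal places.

ENOB = (SINAD − 1.76) / 6.02 = (70.0 − 1.76)/6.02 = 11.336.

11.34 bits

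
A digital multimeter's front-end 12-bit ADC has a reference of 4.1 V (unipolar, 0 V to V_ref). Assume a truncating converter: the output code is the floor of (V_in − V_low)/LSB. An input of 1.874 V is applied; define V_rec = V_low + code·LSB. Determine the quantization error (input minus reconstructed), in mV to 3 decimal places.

Step size: 4.1 V ÷ 2^12 = 1.001 mV.
Scaled input = 1872.1717 LSBs, so code = 1872.
Reconstructed: 1.8738281 V.
V_in − V_rec = 0.000171875 V = 0.172 mV.

0.172 mV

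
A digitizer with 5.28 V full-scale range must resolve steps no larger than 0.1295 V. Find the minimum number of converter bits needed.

6 bits

Number of steps required ≥ 5.28 V / 0.1295 V = 40.77.
Need 2^N ≥ 40.77; 2^5 = 32, 2^6 = 64.
Minimum N = 6.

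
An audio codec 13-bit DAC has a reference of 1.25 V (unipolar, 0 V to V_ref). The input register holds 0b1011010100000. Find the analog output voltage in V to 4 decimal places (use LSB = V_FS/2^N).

0.8838 V

LSB = 1.25 V / 2^13 = 152.59 µV.
Code 0b1011010100000 = 5792 decimal.
V_out = 0 + 5792 × 0.000152588 V = 0.883789 V.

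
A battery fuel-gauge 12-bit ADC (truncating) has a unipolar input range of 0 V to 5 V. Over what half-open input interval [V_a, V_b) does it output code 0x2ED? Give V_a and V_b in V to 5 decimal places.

LSB = 5/2^12 = 1.221 mV.
Code 0x2ED = 749 decimal.
V_a = V_low + 749·LSB = 0.914307 V; V_b = V_low + 750·LSB = 0.915527 V.

[0.91431 V, 0.91553 V)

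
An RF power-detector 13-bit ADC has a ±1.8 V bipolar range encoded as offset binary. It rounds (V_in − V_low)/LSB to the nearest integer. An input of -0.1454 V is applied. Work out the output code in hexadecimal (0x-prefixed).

code 0xEB5 (decimal 3765)

LSB = 3.6 V / 8192 = 439.45 µV.
(-0.1454 − (−1.8)) / 0.000439453 = 3765.134 LSBs.
Round → code 3765.
In hexadecimal (0x-prefixed): 0xEB5.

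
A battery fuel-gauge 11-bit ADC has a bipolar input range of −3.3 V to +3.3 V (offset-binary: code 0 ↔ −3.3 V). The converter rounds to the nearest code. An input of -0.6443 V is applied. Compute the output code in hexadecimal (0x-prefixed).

With 2048 levels over 6.6 V, one step is 3.223 mV.
(-0.6443 − (−3.3)) / 0.00322266 = 824.072 LSBs.
So the output code is 824.
In hexadecimal (0x-prefixed): 0x338.

code 0x338 (decimal 824)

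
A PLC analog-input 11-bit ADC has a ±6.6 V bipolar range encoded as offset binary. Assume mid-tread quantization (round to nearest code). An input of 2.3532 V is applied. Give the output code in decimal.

LSB = 13.2 V / 2048 = 6.445 mV.
(V_in − V_low)/LSB = (2.3532 − (−6.6)) / 0.00644531 = 1389.103.
Round → code 1389.

code 1389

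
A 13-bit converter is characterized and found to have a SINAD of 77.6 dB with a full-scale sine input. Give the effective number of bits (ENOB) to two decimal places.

12.60 bits

ENOB = (SINAD − 1.76) / 6.02 = (77.6 − 1.76)/6.02 = 12.598.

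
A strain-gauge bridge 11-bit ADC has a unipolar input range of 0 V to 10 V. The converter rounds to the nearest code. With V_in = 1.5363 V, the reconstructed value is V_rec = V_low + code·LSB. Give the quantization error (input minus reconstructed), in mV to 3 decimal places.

-1.786 mV

LSB = 10/2^11 = 4.883 mV.
(1.5363 − 0)/0.00488281 = 314.6342; round gives code 315.
V_rec = 0 + 315·0.00488281 = 1.5380859 V.
Error = 1.5363 − 1.5380859 = -0.00178594 V = -1.786 mV.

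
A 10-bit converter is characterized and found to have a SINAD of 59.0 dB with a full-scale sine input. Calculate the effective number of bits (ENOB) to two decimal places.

ENOB = (SINAD − 1.76) / 6.02 = (59.0 − 1.76)/6.02 = 9.508.

9.51 bits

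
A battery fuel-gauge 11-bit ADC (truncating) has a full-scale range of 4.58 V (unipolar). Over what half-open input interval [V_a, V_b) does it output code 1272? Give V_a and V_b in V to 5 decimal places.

[2.84461 V, 2.84685 V)

LSB = 4.58/2^11 = 2.236 mV.
V_a = V_low + 1272·LSB = 2.84461 V; V_b = V_low + 1273·LSB = 2.84685 V.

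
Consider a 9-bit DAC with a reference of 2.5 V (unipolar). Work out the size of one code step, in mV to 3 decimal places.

Full-scale span = 2.5 V.
LSB = 2.5 / 2^9 = 2.5 / 512 = 0.00488281 V = 4.883 mV.

4.883 mV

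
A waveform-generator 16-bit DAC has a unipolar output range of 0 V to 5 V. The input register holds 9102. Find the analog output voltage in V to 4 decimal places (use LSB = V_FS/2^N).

LSB = 5 V / 2^16 = 76.29 µV.
V_out = 0 + 9102 × 7.62939e-05 V = 0.694427 V.

0.6944 V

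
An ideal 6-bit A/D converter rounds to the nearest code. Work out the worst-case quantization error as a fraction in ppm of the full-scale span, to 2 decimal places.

7812.50 ppm

Rounding → worst-case error = ½ LSB = V_FS/2^7, so 1e+06/128 = 7812.5 ppm of full scale.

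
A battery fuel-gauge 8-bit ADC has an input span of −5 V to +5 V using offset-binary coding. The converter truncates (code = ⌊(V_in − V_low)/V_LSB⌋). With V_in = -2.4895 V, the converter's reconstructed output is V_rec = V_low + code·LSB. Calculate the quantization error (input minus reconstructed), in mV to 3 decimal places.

Step size: 10 V ÷ 2^8 = 39.062 mV.
(-2.4895 − (−5))/0.0390625 = 64.2688; ⌊·⌋ gives code 64.
V_rec = (−5) + 64·0.0390625 = -2.5 V.
Error = -2.4895 − (−2.5) = 0.0105 V = 10.500 mV.

10.500 mV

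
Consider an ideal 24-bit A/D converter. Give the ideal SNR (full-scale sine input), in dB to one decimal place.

SNR ≈ 6.02·N + 1.76 dB = 6.02·24 + 1.76 = 146.24 dB.

146.2 dB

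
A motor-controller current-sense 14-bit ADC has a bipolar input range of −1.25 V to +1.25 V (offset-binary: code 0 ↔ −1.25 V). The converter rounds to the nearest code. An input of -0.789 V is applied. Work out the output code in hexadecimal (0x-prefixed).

code 0xBCD (decimal 3021)

Full-scale span = 2.5 V; LSB = 2.5/2^14 = 152.59 µV.
(-0.789 − (−1.25)) / 0.000152588 = 3021.210 LSBs.
Round → code 3021.
In hexadecimal (0x-prefixed): 0xBCD.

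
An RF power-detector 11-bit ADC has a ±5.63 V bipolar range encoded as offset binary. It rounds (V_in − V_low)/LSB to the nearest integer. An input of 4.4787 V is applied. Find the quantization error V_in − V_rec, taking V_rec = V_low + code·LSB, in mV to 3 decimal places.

Step size: 11.26 V ÷ 2^11 = 5.498 mV.
(V_in − V_low)/LSB = (4.4787 − (−5.63))/0.00549805 = 1838.5984 → code 1839 (round).
V_rec = (−5.63) + 1839·0.00549805 = 4.4809082 V.
Error = 4.4787 − 4.4809082 = -0.0022082 V = -2.208 mV.

-2.208 mV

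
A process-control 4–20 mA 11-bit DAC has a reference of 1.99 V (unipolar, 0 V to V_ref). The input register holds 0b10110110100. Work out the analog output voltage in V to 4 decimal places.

1.4187 V

LSB = 1.99 V / 2^11 = 0.972 mV.
Code 0b10110110100 = 1460 decimal.
V_out = 0 + 1460 × 0.00097168 V = 1.41865 V.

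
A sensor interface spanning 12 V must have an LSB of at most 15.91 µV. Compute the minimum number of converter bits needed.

20 bits

Number of steps required ≥ 12 V / 15.91 µV = 754242.61.
Need 2^N ≥ 754242.61; 2^19 = 524288, 2^20 = 1048576.
Minimum N = 20.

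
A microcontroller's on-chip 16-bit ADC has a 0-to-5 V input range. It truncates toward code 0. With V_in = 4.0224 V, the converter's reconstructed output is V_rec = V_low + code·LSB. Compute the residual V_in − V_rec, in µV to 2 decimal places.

30.62 µV

LSB = 5/2^16 = 76.29 µV.
(V_in − V_low)/LSB = (4.0224 − 0)/7.62939e-05 = 52722.4013 → code 52722 (floor).
Reconstructed: 4.0223694 V.
Difference: 3.06152e-05 V → 30.62 µV.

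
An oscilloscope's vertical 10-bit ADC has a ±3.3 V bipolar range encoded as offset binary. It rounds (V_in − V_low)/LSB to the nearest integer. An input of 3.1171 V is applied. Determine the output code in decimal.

code 996

Full-scale span = 6.6 V; LSB = 6.6/2^10 = 6.445 mV.
(3.1171 − (−3.3)) / 0.00644531 = 995.623 LSBs.
So the output code is 996.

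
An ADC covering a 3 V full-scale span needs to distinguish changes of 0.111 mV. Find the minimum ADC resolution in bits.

Number of steps required ≥ 3 V / 0.111 mV = 27027.03.
Need 2^N ≥ 27027.03; 2^14 = 16384, 2^15 = 32768.
Minimum N = 15.

15 bits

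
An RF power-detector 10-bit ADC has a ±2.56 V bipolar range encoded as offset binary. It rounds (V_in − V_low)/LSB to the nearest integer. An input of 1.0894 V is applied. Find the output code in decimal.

With 1024 levels over 5.12 V, one step is 5.000 mV.
(1.0894 − (−2.56)) / 0.005 = 729.880 LSBs.
Round → code 730.

code 730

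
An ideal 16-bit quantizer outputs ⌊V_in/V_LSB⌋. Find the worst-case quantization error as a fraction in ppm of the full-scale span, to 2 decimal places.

Truncating → worst-case error = 1 LSB = V_FS/2^16, so 1e+06/65536 = 15.2588 ppm of full scale.

15.26 ppm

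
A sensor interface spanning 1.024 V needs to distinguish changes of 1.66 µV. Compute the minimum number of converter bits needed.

20 bits

Number of steps required ≥ 1.024 V / 1.66 µV = 616867.47.
Need 2^N ≥ 616867.47; 2^19 = 524288, 2^20 = 1048576.
Minimum N = 20.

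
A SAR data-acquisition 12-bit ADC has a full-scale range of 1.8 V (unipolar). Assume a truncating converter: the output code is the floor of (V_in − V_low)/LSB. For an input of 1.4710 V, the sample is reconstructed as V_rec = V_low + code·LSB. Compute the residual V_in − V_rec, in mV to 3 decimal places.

LSB = 1.8/2^12 = 439.45 µV.
(1.4710 − 0)/0.000439453 = 3347.3422; ⌊·⌋ gives code 3347.
Code 3347 maps back to 0 + 3347×0.000439453 V = 1.4708496 V.
Error = 1.4710 − 1.4708496 = 0.000150391 V = 0.150 mV.

0.150 mV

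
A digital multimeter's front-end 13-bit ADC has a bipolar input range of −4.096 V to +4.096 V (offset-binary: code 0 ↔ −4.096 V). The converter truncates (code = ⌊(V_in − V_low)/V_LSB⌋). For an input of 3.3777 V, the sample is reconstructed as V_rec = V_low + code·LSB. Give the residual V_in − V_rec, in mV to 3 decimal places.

0.700 mV

Step size: 8.192 V ÷ 2^13 = 1.000 mV.
Scaled input = 7473.7000 LSBs, so code = 7473.
Reconstructed: 3.377 V.
Error = 3.3777 − 3.377 = 0.0007 V = 0.700 mV.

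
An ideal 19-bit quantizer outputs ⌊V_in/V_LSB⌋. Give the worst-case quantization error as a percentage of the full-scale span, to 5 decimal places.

Truncating → worst-case error = 1 LSB = V_FS/2^19, so 100/524288 = 0.000190735 % of full scale.

0.00019 %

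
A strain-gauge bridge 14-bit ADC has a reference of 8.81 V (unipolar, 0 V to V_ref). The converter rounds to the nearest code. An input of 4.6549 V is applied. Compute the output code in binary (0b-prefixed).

Full-scale span = 8.81 V; LSB = 8.81/2^14 = 0.538 mV.
(V_in − V_low)/LSB = (4.6549 − 0) / 0.00053772 = 8656.740.
round(8656.740) = 8657.
In binary (0b-prefixed): 0b10000111010001.

code 0b10000111010001 (decimal 8657)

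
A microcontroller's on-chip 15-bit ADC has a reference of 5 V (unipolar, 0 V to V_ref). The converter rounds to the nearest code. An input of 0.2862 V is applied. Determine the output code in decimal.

code 1876

LSB = 5 V / 32768 = 152.59 µV.
(V_in − V_low)/LSB = (0.2862 − 0) / 0.000152588 = 1875.640.
Round → code 1876.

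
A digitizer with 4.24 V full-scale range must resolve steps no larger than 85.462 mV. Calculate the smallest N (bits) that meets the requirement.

6 bits

Number of steps required ≥ 4.24 V / 85.462 mV = 49.61.
Need 2^N ≥ 49.61; 2^5 = 32, 2^6 = 64.
Minimum N = 6.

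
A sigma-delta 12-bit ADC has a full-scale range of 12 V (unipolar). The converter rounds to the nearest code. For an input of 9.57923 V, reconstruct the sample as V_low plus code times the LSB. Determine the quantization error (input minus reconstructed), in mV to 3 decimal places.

-0.848 mV

LSB = 12/2^12 = 2.930 mV.
(V_in − V_low)/LSB = (9.57923 − 0)/0.00292969 = 3269.7105 → code 3270 (round).
Code 3270 maps back to 0 + 3270×0.00292969 V = 9.5800781 V.
Error = 9.57923 − 9.5800781 = -0.000848125 V = -0.848 mV.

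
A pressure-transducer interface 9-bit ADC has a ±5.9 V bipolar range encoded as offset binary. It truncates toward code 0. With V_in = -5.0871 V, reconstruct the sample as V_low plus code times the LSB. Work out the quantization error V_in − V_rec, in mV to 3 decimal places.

Step size: 11.8 V ÷ 2^9 = 23.047 mV.
Scaled input = 35.2716 LSBs, so code = 35.
Code 35 maps back to (−5.9) + 35×0.0230469 V = -5.0933594 V.
Error = -5.0871 − (−5.0933594) = 0.00625938 V = 6.259 mV.

6.259 mV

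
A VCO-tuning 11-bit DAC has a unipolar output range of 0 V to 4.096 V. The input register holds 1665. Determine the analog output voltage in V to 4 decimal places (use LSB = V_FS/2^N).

3.3300 V

LSB = 4.096 V / 2^11 = 2.000 mV.
V_out = 0 + 1665 × 0.002 V = 3.33 V.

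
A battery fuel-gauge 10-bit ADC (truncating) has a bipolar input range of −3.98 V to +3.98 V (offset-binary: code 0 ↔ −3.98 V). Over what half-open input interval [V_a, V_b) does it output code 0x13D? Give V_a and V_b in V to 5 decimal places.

LSB = 7.96/2^10 = 7.773 mV.
Code 0x13D = 317 decimal.
V_a = V_low + 317·LSB = -1.51582 V; V_b = V_low + 318·LSB = -1.50805 V.

[-1.51582 V, -1.50805 V)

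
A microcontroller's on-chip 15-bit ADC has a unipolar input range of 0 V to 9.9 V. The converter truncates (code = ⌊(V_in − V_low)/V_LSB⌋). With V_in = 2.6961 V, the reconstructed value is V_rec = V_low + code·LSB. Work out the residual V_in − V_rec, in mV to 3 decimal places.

One LSB is 9.9 V / 32768 = 302.12 µV.
(V_in − V_low)/LSB = (2.6961 − 0)/0.000302124 = 8923.8187 → code 8923 (floor).
Code 8923 maps back to 0 + 8923×0.000302124 V = 2.6958527 V.
V_in − V_rec = 0.000247339 V = 0.247 mV.

0.247 mV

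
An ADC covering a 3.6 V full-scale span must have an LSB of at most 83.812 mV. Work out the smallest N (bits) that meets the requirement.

Number of steps required ≥ 3.6 V / 83.812 mV = 42.95.
Need 2^N ≥ 42.95; 2^5 = 32, 2^6 = 64.
Minimum N = 6.

6 bits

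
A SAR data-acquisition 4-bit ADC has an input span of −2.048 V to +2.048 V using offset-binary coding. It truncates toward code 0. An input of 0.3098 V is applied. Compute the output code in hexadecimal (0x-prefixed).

code 0x9 (decimal 9)

With 16 levels over 4.096 V, one step is 256.000 mV.
Input sits at 9.210 steps above V_low.
Floor → code 9.
In hexadecimal (0x-prefixed): 0x9.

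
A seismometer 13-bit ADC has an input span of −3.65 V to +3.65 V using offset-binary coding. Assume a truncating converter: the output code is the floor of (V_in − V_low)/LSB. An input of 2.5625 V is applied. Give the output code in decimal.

code 6971

With 8192 levels over 7.3 V, one step is 0.891 mV.
(V_in − V_low)/LSB = (2.5625 − (−3.65)) / 0.000891113 = 6971.616.
So the output code is 6971.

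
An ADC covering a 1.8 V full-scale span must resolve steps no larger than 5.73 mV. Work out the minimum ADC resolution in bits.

9 bits

Number of steps required ≥ 1.8 V / 5.73 mV = 314.14.
Need 2^N ≥ 314.14; 2^8 = 256, 2^9 = 512.
Minimum N = 9.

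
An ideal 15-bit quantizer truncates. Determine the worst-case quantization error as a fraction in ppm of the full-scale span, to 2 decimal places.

30.52 ppm

Truncating → worst-case error = 1 LSB = V_FS/2^15, so 1e+06/32768 = 30.5176 ppm of full scale.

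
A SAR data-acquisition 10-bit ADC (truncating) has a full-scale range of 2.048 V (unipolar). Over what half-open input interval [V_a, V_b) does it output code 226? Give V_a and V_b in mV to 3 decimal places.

[452.000 mV, 454.000 mV)

LSB = 2.048/2^10 = 2.000 mV.
V_a = V_low + 226·LSB = 0.452 V; V_b = V_low + 227·LSB = 0.454 V.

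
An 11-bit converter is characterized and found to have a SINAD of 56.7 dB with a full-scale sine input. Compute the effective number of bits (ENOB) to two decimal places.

9.13 bits

ENOB = (SINAD − 1.76) / 6.02 = (56.7 − 1.76)/6.02 = 9.126.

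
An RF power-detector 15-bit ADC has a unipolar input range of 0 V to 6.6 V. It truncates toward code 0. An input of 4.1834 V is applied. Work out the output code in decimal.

Full-scale span = 6.6 V; LSB = 6.6/2^15 = 201.42 µV.
Input sits at 20769.947 steps above V_low.
Floor → code 20769.

code 20769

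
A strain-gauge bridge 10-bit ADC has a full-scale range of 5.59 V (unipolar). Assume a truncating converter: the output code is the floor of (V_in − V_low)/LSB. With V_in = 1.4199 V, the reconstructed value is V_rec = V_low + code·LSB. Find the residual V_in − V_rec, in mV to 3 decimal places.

Step size: 5.59 V ÷ 2^10 = 5.459 mV.
Scaled input = 260.1033 LSBs, so code = 260.
Reconstructed: 1.4193359 V.
Error = 1.4199 − 1.4193359 = 0.000564063 V = 0.564 mV.

0.564 mV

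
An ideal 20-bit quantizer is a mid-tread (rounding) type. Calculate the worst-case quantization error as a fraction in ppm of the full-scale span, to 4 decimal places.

Rounding → worst-case error = ½ LSB = V_FS/2^21, so 1e+06/2097152 = 0.476837 ppm of full scale.

0.4768 ppm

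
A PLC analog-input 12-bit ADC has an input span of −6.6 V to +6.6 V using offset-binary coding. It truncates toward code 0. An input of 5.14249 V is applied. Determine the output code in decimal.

With 4096 levels over 13.2 V, one step is 3.223 mV.
(5.14249 − (−6.6)) / 0.00322266 = 3643.730 LSBs.
Floor → code 3643.

code 3643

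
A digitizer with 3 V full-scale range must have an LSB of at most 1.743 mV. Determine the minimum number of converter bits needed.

Number of steps required ≥ 3 V / 1.743 mV = 1721.17.
Need 2^N ≥ 1721.17; 2^10 = 1024, 2^11 = 2048.
Minimum N = 11.

11 bits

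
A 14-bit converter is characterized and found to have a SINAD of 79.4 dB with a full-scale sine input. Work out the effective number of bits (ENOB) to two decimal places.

12.90 bits

ENOB = (SINAD − 1.76) / 6.02 = (79.4 − 1.76)/6.02 = 12.897.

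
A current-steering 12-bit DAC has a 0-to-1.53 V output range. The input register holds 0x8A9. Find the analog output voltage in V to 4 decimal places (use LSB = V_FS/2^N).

0.8281 V

LSB = 1.53 V / 2^12 = 373.54 µV.
Code 0x8A9 = 2217 decimal.
V_out = 0 + 2217 × 0.000373535 V = 0.828127 V.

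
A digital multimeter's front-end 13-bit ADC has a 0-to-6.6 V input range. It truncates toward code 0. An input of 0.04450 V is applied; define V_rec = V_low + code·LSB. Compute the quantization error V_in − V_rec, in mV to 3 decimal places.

One LSB is 6.6 V / 8192 = 0.806 mV.
Scaled input = 55.2339 LSBs, so code = 55.
V_rec = 0 + 55·0.000805664 = 0.044311523 V.
Difference: 0.000188477 V → 0.188 mV.

0.188 mV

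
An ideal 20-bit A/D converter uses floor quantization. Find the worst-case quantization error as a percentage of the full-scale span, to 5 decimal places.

Truncating → worst-case error = 1 LSB = V_FS/2^20, so 100/1048576 = 9.53674e-05 % of full scale.

0.00010 %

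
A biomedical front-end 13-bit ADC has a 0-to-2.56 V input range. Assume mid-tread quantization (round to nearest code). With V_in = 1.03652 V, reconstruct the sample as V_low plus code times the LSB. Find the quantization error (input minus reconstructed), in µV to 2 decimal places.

-42.50 µV

One LSB is 2.56 V / 8192 = 312.50 µV.
Scaled input = 3316.8640 LSBs, so code = 3317.
Reconstructed: 1.0365625 V.
V_in − V_rec = -4.25e-05 V = -42.50 µV.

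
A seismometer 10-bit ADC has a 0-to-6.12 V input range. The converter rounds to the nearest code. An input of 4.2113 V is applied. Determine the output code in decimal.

code 705

LSB = 6.12 V / 1024 = 5.977 mV.
(V_in − V_low)/LSB = (4.2113 − 0) / 0.00597656 = 704.636.
round(704.636) = 705.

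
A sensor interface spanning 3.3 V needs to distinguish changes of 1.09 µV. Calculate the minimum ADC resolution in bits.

Number of steps required ≥ 3.3 V / 1.09 µV = 3027522.94.
Need 2^N ≥ 3027522.94; 2^21 = 2097152, 2^22 = 4194304.
Minimum N = 22.

22 bits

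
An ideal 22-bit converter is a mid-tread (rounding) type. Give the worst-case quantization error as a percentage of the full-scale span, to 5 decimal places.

Rounding → worst-case error = ½ LSB = V_FS/2^23, so 100/8388608 = 1.19209e-05 % of full scale.

0.00001 %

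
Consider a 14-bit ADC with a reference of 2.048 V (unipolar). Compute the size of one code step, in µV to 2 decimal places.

Full-scale span = 2.048 V.
LSB = 2.048 / 2^14 = 2.048 / 16384 = 0.000125 V = 125.00 µV.

125.00 µV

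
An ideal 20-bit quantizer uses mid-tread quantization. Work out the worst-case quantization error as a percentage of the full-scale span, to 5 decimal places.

0.00005 %

Rounding → worst-case error = ½ LSB = V_FS/2^21, so 100/2097152 = 4.76837e-05 % of full scale.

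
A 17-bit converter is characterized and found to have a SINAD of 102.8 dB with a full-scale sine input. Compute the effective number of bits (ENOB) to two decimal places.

ENOB = (SINAD − 1.76) / 6.02 = (102.8 − 1.76)/6.02 = 16.784.

16.78 bits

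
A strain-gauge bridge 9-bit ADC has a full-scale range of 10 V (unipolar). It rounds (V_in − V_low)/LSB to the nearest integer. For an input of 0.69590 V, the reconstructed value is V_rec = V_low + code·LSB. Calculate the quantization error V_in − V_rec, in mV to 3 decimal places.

Step size: 10 V ÷ 2^9 = 19.531 mV.
(V_in − V_low)/LSB = (0.69590 − 0)/0.0195312 = 35.6301 → code 36 (round).
Code 36 maps back to 0 + 36×0.0195312 V = 0.703125 V.
Difference: -0.007225 V → -7.225 mV.

-7.225 mV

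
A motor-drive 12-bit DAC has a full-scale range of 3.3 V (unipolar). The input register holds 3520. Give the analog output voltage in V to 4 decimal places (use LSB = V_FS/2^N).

LSB = 3.3 V / 2^12 = 0.806 mV.
V_out = 0 + 3520 × 0.000805664 V = 2.83594 V.

2.8359 V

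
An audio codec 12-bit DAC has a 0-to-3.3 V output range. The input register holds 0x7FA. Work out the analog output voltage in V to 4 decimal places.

LSB = 3.3 V / 2^12 = 0.806 mV.
Code 0x7FA = 2042 decimal.
V_out = 0 + 2042 × 0.000805664 V = 1.64517 V.

1.6452 V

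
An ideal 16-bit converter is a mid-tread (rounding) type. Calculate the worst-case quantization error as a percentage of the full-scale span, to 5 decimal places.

0.00076 %

Rounding → worst-case error = ½ LSB = V_FS/2^17, so 100/131072 = 0.000762939 % of full scale.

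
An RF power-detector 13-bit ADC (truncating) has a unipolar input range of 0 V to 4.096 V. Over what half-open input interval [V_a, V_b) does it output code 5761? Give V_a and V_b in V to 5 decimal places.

[2.88050 V, 2.88100 V)

LSB = 4.096/2^13 = 0.500 mV.
V_a = V_low + 5761·LSB = 2.8805 V; V_b = V_low + 5762·LSB = 2.881 V.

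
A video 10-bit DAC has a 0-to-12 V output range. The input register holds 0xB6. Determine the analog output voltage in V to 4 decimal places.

LSB = 12 V / 2^10 = 11.719 mV.
Code 0xB6 = 182 decimal.
V_out = 0 + 182 × 0.0117188 V = 2.13281 V.

2.1328 V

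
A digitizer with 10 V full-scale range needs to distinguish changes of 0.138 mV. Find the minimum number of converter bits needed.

17 bits

Number of steps required ≥ 10 V / 0.138 mV = 72463.77.
Need 2^N ≥ 72463.77; 2^16 = 65536, 2^17 = 131072.
Minimum N = 17.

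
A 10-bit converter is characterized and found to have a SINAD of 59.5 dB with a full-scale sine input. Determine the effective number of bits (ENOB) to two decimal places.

9.59 bits

ENOB = (SINAD − 1.76) / 6.02 = (59.5 − 1.76)/6.02 = 9.591.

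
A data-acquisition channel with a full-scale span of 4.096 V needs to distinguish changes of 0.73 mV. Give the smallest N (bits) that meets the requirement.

Number of steps required ≥ 4.096 V / 0.73 mV = 5610.96.
Need 2^N ≥ 5610.96; 2^12 = 4096, 2^13 = 8192.
Minimum N = 13.

13 bits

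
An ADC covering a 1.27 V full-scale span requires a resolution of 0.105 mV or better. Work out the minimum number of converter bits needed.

Number of steps required ≥ 1.27 V / 0.105 mV = 12095.24.
Need 2^N ≥ 12095.24; 2^13 = 8192, 2^14 = 16384.
Minimum N = 14.

14 bits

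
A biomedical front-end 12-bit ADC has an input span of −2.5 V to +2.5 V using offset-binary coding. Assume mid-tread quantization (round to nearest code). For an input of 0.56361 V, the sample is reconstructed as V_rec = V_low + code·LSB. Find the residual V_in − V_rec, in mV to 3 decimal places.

-0.355 mV

Step size: 5 V ÷ 2^12 = 1.221 mV.
(0.56361 − (−2.5))/0.0012207 = 2509.7093; round gives code 2510.
Reconstructed: 0.56396484 V.
V_in − V_rec = -0.000354844 V = -0.355 mV.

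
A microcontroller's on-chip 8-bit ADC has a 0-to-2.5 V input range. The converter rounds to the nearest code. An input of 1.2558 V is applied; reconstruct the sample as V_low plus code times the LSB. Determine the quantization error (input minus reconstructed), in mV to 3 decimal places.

One LSB is 2.5 V / 256 = 9.766 mV.
(1.2558 − 0)/0.00976562 = 128.5939; round gives code 129.
V_rec = 0 + 129·0.00976562 = 1.2597656 V.
V_in − V_rec = -0.00396563 V = -3.966 mV.

-3.966 mV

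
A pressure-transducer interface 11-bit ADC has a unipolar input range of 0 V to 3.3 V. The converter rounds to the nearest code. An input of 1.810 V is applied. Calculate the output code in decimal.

With 2048 levels over 3.3 V, one step is 1.611 mV.
Input sits at 1123.297 steps above V_low.
Round → code 1123.

code 1123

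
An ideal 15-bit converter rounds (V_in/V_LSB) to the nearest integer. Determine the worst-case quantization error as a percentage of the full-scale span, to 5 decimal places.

Rounding → worst-case error = ½ LSB = V_FS/2^16, so 100/65536 = 0.00152588 % of full scale.

0.00153 %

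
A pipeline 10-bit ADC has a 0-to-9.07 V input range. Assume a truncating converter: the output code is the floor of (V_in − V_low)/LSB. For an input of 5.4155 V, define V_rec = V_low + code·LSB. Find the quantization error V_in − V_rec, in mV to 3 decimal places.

3.615 mV

LSB = 9.07/2^10 = 8.857 mV.
(V_in − V_low)/LSB = (5.4155 − 0)/0.00885742 = 611.4082 → code 611 (floor).
Reconstructed: 5.4118848 V.
Error = 5.4155 − 5.4118848 = 0.00361523 V = 3.615 mV.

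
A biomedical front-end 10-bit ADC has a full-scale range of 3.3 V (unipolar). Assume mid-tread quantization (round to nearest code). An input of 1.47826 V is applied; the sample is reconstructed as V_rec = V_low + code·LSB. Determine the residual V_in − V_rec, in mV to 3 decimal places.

-0.939 mV

Step size: 3.3 V ÷ 2^10 = 3.223 mV.
Scaled input = 458.7086 LSBs, so code = 459.
Reconstructed: 1.4791992 V.
Error = 1.47826 − 1.4791992 = -0.000939219 V = -0.939 mV.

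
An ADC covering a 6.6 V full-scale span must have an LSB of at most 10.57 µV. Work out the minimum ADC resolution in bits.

20 bits

Number of steps required ≥ 6.6 V / 10.57 µV = 624408.70.
Need 2^N ≥ 624408.70; 2^19 = 524288, 2^20 = 1048576.
Minimum N = 20.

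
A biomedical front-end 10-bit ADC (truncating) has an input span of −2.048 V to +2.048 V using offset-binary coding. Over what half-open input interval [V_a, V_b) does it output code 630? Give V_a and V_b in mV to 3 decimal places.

LSB = 4.096/2^10 = 4.000 mV.
V_a = V_low + 630·LSB = 0.472 V; V_b = V_low + 631·LSB = 0.476 V.

[472.000 mV, 476.000 mV)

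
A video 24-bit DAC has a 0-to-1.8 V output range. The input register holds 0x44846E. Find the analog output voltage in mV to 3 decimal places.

481.762 mV

LSB = 1.8 V / 2^24 = 0.11 µV.
Code 0x44846E = 4490350 decimal.
V_out = 0 + 4490350 × 1.07288e-07 V = 0.481762 V.
= 481.762 mV.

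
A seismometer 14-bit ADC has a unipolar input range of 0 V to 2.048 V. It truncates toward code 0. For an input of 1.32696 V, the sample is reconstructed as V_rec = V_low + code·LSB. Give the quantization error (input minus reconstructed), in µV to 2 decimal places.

Step size: 2.048 V ÷ 2^14 = 125.00 µV.
(V_in − V_low)/LSB = (1.32696 − 0)/0.000125 = 10615.6800 → code 10615 (floor).
Code 10615 maps back to 0 + 10615×0.000125 V = 1.326875 V.
Error = 1.32696 − 1.326875 = 8.5e-05 V = 85.00 µV.

85.00 µV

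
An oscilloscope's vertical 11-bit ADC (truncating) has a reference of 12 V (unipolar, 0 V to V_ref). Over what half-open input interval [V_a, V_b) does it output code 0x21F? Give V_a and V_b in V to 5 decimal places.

LSB = 12/2^11 = 5.859 mV.
Code 0x21F = 543 decimal.
V_a = V_low + 543·LSB = 3.18164 V; V_b = V_low + 544·LSB = 3.1875 V.

[3.18164 V, 3.18750 V)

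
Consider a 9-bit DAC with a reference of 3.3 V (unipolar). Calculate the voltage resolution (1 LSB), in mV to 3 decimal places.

Full-scale span = 3.3 V.
LSB = 3.3 / 2^9 = 3.3 / 512 = 0.00644531 V = 6.445 mV.

6.445 mV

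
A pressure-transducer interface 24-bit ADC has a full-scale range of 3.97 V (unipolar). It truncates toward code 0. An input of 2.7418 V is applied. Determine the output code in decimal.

Full-scale span = 3.97 V; LSB = 3.97/2^24 = 0.24 µV.
Input sits at 11586844.037 steps above V_low.
So the output code is 11586844.

code 11586844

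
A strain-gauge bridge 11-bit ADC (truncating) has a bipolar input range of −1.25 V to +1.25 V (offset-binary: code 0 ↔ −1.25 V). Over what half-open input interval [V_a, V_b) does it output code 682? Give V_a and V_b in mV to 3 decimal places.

[-417.480 mV, -416.260 mV)

LSB = 2.5/2^11 = 1.221 mV.
V_a = V_low + 682·LSB = -0.41748 V; V_b = V_low + 683·LSB = -0.41626 V.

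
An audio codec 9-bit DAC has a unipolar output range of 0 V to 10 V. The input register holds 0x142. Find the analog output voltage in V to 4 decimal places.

6.2891 V

LSB = 10 V / 2^9 = 19.531 mV.
Code 0x142 = 322 decimal.
V_out = 0 + 322 × 0.0195312 V = 6.28906 V.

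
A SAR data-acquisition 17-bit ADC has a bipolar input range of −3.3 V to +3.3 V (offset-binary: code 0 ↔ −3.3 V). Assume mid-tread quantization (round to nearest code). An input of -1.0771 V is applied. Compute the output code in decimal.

code 44145

Full-scale span = 6.6 V; LSB = 6.6/2^17 = 50.35 µV.
Input sits at 44145.447 steps above V_low.
So the output code is 44145.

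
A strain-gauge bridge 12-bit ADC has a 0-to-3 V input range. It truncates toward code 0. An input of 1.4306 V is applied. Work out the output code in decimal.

code 1953

Full-scale span = 3 V; LSB = 3/2^12 = 0.732 mV.
(V_in − V_low)/LSB = (1.4306 − 0) / 0.000732422 = 1953.246.
So the output code is 1953.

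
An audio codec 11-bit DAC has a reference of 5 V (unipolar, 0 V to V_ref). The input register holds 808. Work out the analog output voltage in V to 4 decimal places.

1.9727 V

LSB = 5 V / 2^11 = 2.441 mV.
V_out = 0 + 808 × 0.00244141 V = 1.97266 V.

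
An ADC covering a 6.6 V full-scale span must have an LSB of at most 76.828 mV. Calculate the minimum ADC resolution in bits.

Number of steps required ≥ 6.6 V / 76.828 mV = 85.91.
Need 2^N ≥ 85.91; 2^6 = 64, 2^7 = 128.
Minimum N = 7.

7 bits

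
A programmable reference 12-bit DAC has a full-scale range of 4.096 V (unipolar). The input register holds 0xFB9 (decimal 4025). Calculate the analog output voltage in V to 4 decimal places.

4.0250 V

LSB = 4.096 V / 2^12 = 1.000 mV.
Code 0xFB9 = 4025 decimal.
V_out = 0 + 4025 × 0.001 V = 4.025 V.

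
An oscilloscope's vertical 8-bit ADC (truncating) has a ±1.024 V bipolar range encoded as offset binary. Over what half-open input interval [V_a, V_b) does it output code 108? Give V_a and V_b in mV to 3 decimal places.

LSB = 2.048/2^8 = 8.000 mV.
V_a = V_low + 108·LSB = -0.16 V; V_b = V_low + 109·LSB = -0.152 V.

[-160.000 mV, -152.000 mV)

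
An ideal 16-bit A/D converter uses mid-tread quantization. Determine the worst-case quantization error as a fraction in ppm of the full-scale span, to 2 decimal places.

7.63 ppm

Rounding → worst-case error = ½ LSB = V_FS/2^17, so 1e+06/131072 = 7.62939 ppm of full scale.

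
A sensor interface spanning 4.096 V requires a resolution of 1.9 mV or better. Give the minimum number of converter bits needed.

Number of steps required ≥ 4.096 V / 1.9 mV = 2155.79.
Need 2^N ≥ 2155.79; 2^11 = 2048, 2^12 = 4096.
Minimum N = 12.

12 bits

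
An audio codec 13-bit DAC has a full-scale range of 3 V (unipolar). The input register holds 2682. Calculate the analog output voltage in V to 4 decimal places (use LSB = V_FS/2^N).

0.9822 V

LSB = 3 V / 2^13 = 366.21 µV.
V_out = 0 + 2682 × 0.000366211 V = 0.982178 V.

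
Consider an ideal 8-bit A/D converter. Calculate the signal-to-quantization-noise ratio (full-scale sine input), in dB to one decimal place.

SNR ≈ 6.02·N + 1.76 dB = 6.02·8 + 1.76 = 49.92 dB.

49.9 dB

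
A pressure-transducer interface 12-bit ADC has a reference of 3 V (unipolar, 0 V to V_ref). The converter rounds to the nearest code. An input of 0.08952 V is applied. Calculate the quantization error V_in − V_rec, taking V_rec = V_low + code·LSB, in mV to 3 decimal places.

0.165 mV

Step size: 3 V ÷ 2^12 = 0.732 mV.
Scaled input = 122.2246 LSBs, so code = 122.
Code 122 maps back to 0 + 122×0.000732422 V = 0.089355469 V.
Difference: 0.000164531 V → 0.165 mV.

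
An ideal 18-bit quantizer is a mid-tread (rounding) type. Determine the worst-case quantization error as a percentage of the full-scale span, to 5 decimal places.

Rounding → worst-case error = ½ LSB = V_FS/2^19, so 100/524288 = 0.000190735 % of full scale.

0.00019 %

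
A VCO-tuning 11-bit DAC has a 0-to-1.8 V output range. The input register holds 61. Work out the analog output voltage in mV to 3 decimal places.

53.613 mV

LSB = 1.8 V / 2^11 = 0.879 mV.
V_out = 0 + 61 × 0.000878906 V = 0.0536133 V.
= 53.613 mV.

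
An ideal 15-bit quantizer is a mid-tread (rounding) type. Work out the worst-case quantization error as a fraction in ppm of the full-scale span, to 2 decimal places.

15.26 ppm

Rounding → worst-case error = ½ LSB = V_FS/2^16, so 1e+06/65536 = 15.2588 ppm of full scale.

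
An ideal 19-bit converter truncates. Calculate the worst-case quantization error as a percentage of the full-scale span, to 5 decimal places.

Truncating → worst-case error = 1 LSB = V_FS/2^19, so 100/524288 = 0.000190735 % of full scale.

0.00019 %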